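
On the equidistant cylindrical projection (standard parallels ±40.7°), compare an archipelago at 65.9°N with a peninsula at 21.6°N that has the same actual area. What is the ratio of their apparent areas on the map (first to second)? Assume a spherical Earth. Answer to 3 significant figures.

The equidistant cylindrical projection with φ₀ = 40.7° has h = 1 (meridians true) and k = cos φ₀ / cos φ along parallels.
Areal scale at 65.9°: h·k = 1.000 × 1.857 = 1.857.
Areal scale at 21.6°: h·k = 1.000 × 0.8154 = 0.8154.
Ratio = 1.857/0.8154 ≈ 2.28.

2.28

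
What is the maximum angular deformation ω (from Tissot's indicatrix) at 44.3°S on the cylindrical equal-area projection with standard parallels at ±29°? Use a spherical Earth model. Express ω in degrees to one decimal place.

22.8°

A cylindrical equal-area projection with standard parallel φ₀ has meridian scale h = cos φ / cos φ₀ and parallel scale k = cos φ₀ / cos φ (so areas are preserved, h·k = 1).
At 44.3°: h = 0.8183, k = 1.222; principal scales a = 1.222, b = 0.8183.
sin(ω/2) = (a − b)/(a + b) = 0.4038/2.040 = 0.1979, so ω = 2 arcsin(0.1979) ≈ 22.8°.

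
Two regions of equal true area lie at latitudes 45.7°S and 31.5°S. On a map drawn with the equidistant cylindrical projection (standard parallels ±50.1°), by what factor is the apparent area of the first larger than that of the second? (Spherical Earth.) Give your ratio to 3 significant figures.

In the equirectangular projection with standard parallel φ₀ = 50.1° (x = Rλ cos φ₀, y = Rφ), meridians are true-scale (h = 1) and the parallel scale is k = cos φ₀ / cos φ.
Areal scale at 45.7°: h·k = 1.000 × 0.9184 = 0.9184.
Areal scale at 31.5°: h·k = 1.000 × 0.7523 = 0.7523.
Ratio = 0.9184/0.7523 ≈ 1.22.

1.22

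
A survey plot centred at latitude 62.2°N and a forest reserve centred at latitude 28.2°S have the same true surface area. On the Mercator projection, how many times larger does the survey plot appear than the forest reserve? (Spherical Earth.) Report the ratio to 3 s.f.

Mercator is conformal with k = sec φ, so areal scale = k² = sec²φ.
At 62.2°: sec²(62.2°) = 1/0.4664² = 4.597.
At 28.2°: sec²(28.2°) = 1/0.8813² = 1.288.
Ratio = 4.597/1.288 = cos²(28.2°)/cos²(62.2°) ≈ 3.57.

3.57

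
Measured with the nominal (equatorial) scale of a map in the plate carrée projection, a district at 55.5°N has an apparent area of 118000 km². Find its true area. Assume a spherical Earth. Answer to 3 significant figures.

For the equirectangular projection with φ₀ = 0 (plate carrée), h = 1 along meridians and k = sec φ along parallels.
Areal scale = h·k = 1 × sec φ; at 55.5°, h = 1.000, k = 1.766, so h·k = 1.766.
True area = apparent / (areal scale) = 118000 / 1.766 ≈ 66800 km².

66800 km²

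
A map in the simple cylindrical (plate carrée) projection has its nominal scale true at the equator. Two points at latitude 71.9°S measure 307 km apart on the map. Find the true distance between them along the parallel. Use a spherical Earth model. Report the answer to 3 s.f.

In the plate carrée (x = Rλ, y = Rφ), meridians are true-scale (h = 1) and parallels are stretched by k = sec φ.
Along the parallel at 71.9°, map distances are exaggerated by k = sec 71.9° = 3.219.
True distance = 307 / 3.219 = 307 × cos 71.9° ≈ 95.4 km.

95.4 km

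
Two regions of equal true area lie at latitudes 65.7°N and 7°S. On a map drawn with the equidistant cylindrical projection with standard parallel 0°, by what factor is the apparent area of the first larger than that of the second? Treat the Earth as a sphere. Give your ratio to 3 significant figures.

2.41

Plate carrée maps x = Rλ, y = Rφ. The meridian scale is h = 1 and the parallel scale is k = 1/cos φ = sec φ.
Areal scale at 65.7°: h·k = 1.000 × 2.430 = 2.430.
Areal scale at 7°: h·k = 1.000 × 1.008 = 1.008.
Ratio = 2.430/1.008 ≈ 2.41.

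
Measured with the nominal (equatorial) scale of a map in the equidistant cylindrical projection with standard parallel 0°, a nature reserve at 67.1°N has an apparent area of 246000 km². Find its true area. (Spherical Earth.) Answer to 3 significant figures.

For the equirectangular projection with φ₀ = 0 (plate carrée), h = 1 along meridians and k = sec φ along parallels.
Areal scale = h·k = 1 × sec φ; at 67.1°, h = 1.000, k = 2.570, so h·k = 2.570.
True area = apparent / (areal scale) = 246000 / 2.570 ≈ 95700 km².

95700 km²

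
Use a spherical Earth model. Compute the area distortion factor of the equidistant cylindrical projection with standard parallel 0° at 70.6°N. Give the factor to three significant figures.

In the plate carrée (x = Rλ, y = Rφ), meridians are true-scale (h = 1) and parallels are stretched by k = sec φ.
Areal scale = h·k = 1 × sec φ; at 70.6°, h = 1.000, k = 3.011, so h·k = 3.011.

3.01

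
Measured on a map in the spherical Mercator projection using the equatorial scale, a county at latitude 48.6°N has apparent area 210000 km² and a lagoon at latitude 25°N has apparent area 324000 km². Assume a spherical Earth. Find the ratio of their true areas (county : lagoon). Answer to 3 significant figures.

Mercator's areal exaggeration is sec²φ; hence true area = (apparent area) · cos²φ.
True area of county: 210000 × cos²(48.6°) = 210000 × 0.4373 = 91840 km².
True area of lagoon: 324000 × cos²(25°) = 324000 × 0.8214 = 266100 km².
Ratio = 91840 / 266100 ≈ 0.345.

0.345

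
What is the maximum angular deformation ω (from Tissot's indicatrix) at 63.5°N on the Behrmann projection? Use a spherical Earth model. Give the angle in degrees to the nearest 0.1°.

71.0°

Behrmann is a cylindrical equal-area projection with standard parallels at ±30°. A cylindrical equal-area projection with standard parallel φ₀ has meridian scale h = cos φ / cos φ₀ and parallel scale k = cos φ₀ / cos φ (so areas are preserved, h·k = 1).
At 63.5°: h = 0.5152, k = 1.941; principal scales a = 1.941, b = 0.5152.
sin(ω/2) = (a − b)/(a + b) = 1.426/2.456 = 0.5805, so ω = 2 arcsin(0.5805) ≈ 71.0°.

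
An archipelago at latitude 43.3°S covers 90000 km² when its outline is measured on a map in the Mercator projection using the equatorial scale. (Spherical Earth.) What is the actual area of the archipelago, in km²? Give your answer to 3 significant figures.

For Mercator, h = k = sec φ (a conformal cylindrical projection has a single point scale, 1/cos φ).
Areal scale = k² = sec²φ = 1/cos²(43.3°) = 1/0.7278² = 1.888.
True area = apparent / (areal scale) = 90000 / 1.888 ≈ 47700 km².

47700 km²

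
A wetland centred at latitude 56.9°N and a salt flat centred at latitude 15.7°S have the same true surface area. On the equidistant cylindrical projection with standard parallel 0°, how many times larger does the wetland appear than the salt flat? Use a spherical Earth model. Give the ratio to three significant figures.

For the equirectangular projection with φ₀ = 0 (plate carrée), h = 1 along meridians and k = sec φ along parallels.
Areal scale at 56.9°: h·k = 1.000 × 1.831 = 1.831.
Areal scale at 15.7°: h·k = 1.000 × 1.039 = 1.039.
Ratio = 1.831/1.039 ≈ 1.76.

1.76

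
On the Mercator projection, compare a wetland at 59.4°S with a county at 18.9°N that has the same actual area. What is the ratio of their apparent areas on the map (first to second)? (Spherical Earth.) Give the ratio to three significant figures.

Mercator areal scale is sec²φ.
At 59.4°: sec²(59.4°) = 1/0.5090² = 3.859.
At 18.9°: sec²(18.9°) = 1/0.9461² = 1.117.
Ratio = 3.859/1.117 = cos²(18.9°)/cos²(59.4°) ≈ 3.45.

3.45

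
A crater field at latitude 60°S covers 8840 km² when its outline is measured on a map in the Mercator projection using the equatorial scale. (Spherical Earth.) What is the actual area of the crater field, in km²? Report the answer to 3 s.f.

The Mercator projection is conformal; its linear scale factor is the same in every direction and equals sec φ = 1/cos φ.
Areal scale = k² = sec²φ = 1/cos²(60°) = 1/0.5000² = 4.000.
True area = apparent / (areal scale) = 8840 / 4.000 ≈ 2210 km².

2210 km²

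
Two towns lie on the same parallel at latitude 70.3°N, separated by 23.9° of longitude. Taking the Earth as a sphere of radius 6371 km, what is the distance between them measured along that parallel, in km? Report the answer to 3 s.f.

896 km

Arc length along a parallel = R cos φ · Δλ (with Δλ in radians).
= 6371 × cos 70.3° × (23.9° × π/180) = 6371 × 0.3371 × 0.4171 ≈ 896 km.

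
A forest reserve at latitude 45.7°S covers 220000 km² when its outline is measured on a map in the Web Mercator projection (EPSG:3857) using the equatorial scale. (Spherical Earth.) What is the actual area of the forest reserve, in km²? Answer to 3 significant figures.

The Mercator projection is conformal; its linear scale factor is the same in every direction and equals sec φ = 1/cos φ.
Areal scale = k² = sec²φ = 1/cos²(45.7°) = 1/0.6984² = 2.050.
True area = apparent / (areal scale) = 220000 / 2.050 ≈ 107000 km².

107000 km²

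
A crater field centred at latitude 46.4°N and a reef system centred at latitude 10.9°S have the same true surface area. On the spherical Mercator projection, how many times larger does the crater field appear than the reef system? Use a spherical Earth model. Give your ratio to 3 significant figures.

Mercator areal scale is sec²φ.
At 46.4°: sec²(46.4°) = 1/0.6896² = 2.103.
At 10.9°: sec²(10.9°) = 1/0.9820² = 1.037.
Ratio = 2.103/1.037 = cos²(10.9°)/cos²(46.4°) ≈ 2.03.

2.03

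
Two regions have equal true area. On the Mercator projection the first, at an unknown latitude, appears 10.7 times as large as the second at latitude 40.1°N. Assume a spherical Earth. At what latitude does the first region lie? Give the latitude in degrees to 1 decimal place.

Mercator areal scale is sec²φ, so apparent-area ratio = sec²φ₁ / sec²φ₂ = cos²φ₂ / cos²φ₁.
cos²φ₂ / cos²φ₁ = 10.7  ⇒  cos φ₁ = cos 40.1° / √10.7 = 0.7649/3.271 = 0.2338.
φ₁ = arccos(0.2338) ≈ 76.5°.

76.5°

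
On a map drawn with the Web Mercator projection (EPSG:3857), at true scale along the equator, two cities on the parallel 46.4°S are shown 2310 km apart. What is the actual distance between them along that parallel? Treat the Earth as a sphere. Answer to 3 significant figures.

1590 km

The Mercator projection is conformal; its linear scale factor is the same in every direction and equals sec φ = 1/cos φ.
Along the parallel at 46.4°, map distances are exaggerated by k = sec 46.4° = 1.450.
True distance = 2310 / 1.450 = 2310 × cos 46.4° ≈ 1590 km.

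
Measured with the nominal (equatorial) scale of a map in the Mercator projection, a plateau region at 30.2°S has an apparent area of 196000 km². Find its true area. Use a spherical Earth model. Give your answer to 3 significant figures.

Mercator is conformal, so the point scale is isotropic: h = k = sec φ = 1/cos φ.
Areal scale = k² = sec²φ = 1/cos²(30.2°) = 1/0.8643² = 1.339.
True area = apparent / (areal scale) = 196000 / 1.339 ≈ 146000 km².

146000 km²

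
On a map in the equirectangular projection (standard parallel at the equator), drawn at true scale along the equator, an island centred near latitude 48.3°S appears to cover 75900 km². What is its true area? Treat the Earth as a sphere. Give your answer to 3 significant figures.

For the equirectangular projection with φ₀ = 0 (plate carrée), h = 1 along meridians and k = sec φ along parallels.
Areal scale = h·k = 1 × sec φ; at 48.3°, h = 1.000, k = 1.503, so h·k = 1.503.
True area = apparent / (areal scale) = 75900 / 1.503 ≈ 50500 km².

50500 km²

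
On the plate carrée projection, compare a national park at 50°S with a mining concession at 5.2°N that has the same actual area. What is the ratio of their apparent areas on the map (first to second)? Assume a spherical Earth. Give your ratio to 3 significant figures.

1.55

In the plate carrée (x = Rλ, y = Rφ), meridians are true-scale (h = 1) and parallels are stretched by k = sec φ.
Areal scale at 50°: h·k = 1.000 × 1.556 = 1.556.
Areal scale at 5.2°: h·k = 1.000 × 1.004 = 1.004.
Ratio = 1.556/1.004 ≈ 1.55.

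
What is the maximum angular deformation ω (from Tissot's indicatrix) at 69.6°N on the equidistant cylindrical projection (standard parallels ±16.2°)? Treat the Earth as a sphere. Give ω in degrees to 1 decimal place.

55.7°

In the equirectangular projection with standard parallel φ₀ = 16.2° (x = Rλ cos φ₀, y = Rφ), meridians are true-scale (h = 1) and the parallel scale is k = cos φ₀ / cos φ.
At 69.6°: h = 1.000, k = 2.755; principal scales a = 2.755, b = 1.000.
sin(ω/2) = (a − b)/(a + b) = 1.755/3.755 = 0.4674, so ω = 2 arcsin(0.4674) ≈ 55.7°.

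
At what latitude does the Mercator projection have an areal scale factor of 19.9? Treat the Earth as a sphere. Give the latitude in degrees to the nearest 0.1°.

77.0°

Mercator areal scale is sec²φ.
sec²φ = 19.9  ⇒  cos²φ = 0.05025  ⇒  cos φ = 0.2242.
φ = arccos(0.2242) ≈ 77.0°.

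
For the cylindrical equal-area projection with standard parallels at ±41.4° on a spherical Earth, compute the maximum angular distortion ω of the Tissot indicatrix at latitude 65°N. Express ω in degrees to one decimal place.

62.4°

For cylindrical equal-area with standard parallel φ₀, h = cos φ / cos φ₀ and k = cos φ₀ / cos φ, so h·k = 1.
At 65°: h = 0.5634, k = 1.775; principal scales a = 1.775, b = 0.5634.
sin(ω/2) = (a − b)/(a + b) = 1.212/2.338 = 0.5181, so ω = 2 arcsin(0.5181) ≈ 62.4°.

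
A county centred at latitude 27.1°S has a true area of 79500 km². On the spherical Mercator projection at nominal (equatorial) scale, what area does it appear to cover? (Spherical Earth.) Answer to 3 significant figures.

The Mercator projection is conformal; its linear scale factor is the same in every direction and equals sec φ = 1/cos φ.
Areal scale = k² = sec²φ = 1/cos²(27.1°) = 1/0.8902² = 1.262.
Apparent area = 79500 × 1.262 ≈ 100000 km².

100000 km²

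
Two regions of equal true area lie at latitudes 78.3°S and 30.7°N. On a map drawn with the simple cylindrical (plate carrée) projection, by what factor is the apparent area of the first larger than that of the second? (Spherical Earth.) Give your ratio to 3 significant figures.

Plate carrée maps x = Rλ, y = Rφ. The meridian scale is h = 1 and the parallel scale is k = 1/cos φ = sec φ.
Areal scale at 78.3°: h·k = 1.000 × 4.931 = 4.931.
Areal scale at 30.7°: h·k = 1.000 × 1.163 = 1.163.
Ratio = 4.931/1.163 ≈ 4.24.

4.24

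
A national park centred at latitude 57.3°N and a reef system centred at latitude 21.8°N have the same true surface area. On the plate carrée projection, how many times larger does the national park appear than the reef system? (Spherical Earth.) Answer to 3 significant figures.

In the plate carrée (x = Rλ, y = Rφ), meridians are true-scale (h = 1) and parallels are stretched by k = sec φ.
Areal scale at 57.3°: h·k = 1.000 × 1.851 = 1.851.
Areal scale at 21.8°: h·k = 1.000 × 1.077 = 1.077.
Ratio = 1.851/1.077 ≈ 1.72.

1.72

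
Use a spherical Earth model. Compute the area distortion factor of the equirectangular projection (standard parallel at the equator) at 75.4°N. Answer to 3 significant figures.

Plate carrée maps x = Rλ, y = Rφ. The meridian scale is h = 1 and the parallel scale is k = 1/cos φ = sec φ.
Areal scale = h·k = 1 × sec φ; at 75.4°, h = 1.000, k = 3.967, so h·k = 3.967.

3.97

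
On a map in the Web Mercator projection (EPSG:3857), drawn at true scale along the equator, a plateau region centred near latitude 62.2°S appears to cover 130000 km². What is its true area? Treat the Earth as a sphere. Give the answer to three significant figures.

For Mercator, h = k = sec φ (a conformal cylindrical projection has a single point scale, 1/cos φ).
Areal scale = k² = sec²φ = 1/cos²(62.2°) = 1/0.4664² = 4.597.
True area = apparent / (areal scale) = 130000 / 4.597 ≈ 28300 km².

28300 km²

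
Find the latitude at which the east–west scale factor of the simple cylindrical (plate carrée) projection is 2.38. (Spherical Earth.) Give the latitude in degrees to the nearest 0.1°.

65.2°

Plate carrée: h = 1, k = sec φ along parallels.
sec φ = 2.38  ⇒  cos φ = 0.4202  ⇒  φ ≈ 65.2°.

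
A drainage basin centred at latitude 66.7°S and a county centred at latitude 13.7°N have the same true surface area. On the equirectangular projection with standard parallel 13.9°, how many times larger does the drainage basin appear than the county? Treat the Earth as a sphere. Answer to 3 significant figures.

2.46

With standard parallel φ₀ = 13.9°, the equirectangular projection gives x = Rλ cos φ₀, y = Rφ, so h = 1 and k = cos 13.9° / cos φ.
Areal scale at 66.7°: h·k = 1.000 × 2.454 = 2.454.
Areal scale at 13.7°: h·k = 1.000 × 0.9991 = 0.9991.
Ratio = 2.454/0.9991 ≈ 2.46.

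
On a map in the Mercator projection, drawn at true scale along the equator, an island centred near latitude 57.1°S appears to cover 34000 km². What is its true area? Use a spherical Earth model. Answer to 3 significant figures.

The Mercator projection is conformal; its linear scale factor is the same in every direction and equals sec φ = 1/cos φ.
Areal scale = k² = sec²φ = 1/cos²(57.1°) = 1/0.5432² = 3.389.
True area = apparent / (areal scale) = 34000 / 3.389 ≈ 10000 km².

10000 km²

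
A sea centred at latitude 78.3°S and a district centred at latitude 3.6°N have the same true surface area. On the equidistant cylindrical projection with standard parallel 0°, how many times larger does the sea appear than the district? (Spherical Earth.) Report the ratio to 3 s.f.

4.92

In the plate carrée (x = Rλ, y = Rφ), meridians are true-scale (h = 1) and parallels are stretched by k = sec φ.
Areal scale at 78.3°: h·k = 1.000 × 4.931 = 4.931.
Areal scale at 3.6°: h·k = 1.000 × 1.002 = 1.002.
Ratio = 4.931/1.002 ≈ 4.92.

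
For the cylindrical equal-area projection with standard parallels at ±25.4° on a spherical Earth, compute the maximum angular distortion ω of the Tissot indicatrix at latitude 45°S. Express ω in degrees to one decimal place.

Cylindrical equal-area (φ₀ = 25.4°): h = cos φ / cos 25.4° along meridians, k = cos 25.4° / cos φ along parallels; h·k = 1.
At 45°: h = 0.7828, k = 1.278; principal scales a = 1.278, b = 0.7828.
sin(ω/2) = (a − b)/(a + b) = 0.4947/2.060 = 0.2401, so ω = 2 arcsin(0.2401) ≈ 27.8°.

27.8°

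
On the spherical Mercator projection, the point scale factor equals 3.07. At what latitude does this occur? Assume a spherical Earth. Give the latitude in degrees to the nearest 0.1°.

71.0°

Mercator scale is k = sec φ = 1/cos φ.
1/cos φ = 3.07  ⇒  cos φ = 0.3257  ⇒  φ = arccos(0.3257) ≈ 71.0°.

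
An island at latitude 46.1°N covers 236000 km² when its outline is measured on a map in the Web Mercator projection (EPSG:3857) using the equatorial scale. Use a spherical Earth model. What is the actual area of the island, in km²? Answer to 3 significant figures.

113000 km²

The Mercator projection is conformal; its linear scale factor is the same in every direction and equals sec φ = 1/cos φ.
Areal scale = k² = sec²φ = 1/cos²(46.1°) = 1/0.6934² = 2.080.
True area = apparent / (areal scale) = 236000 / 2.080 ≈ 113000 km².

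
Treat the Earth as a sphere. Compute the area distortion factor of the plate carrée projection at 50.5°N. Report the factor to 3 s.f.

In the plate carrée (x = Rλ, y = Rφ), meridians are true-scale (h = 1) and parallels are stretched by k = sec φ.
Areal scale = h·k = 1 × sec φ; at 50.5°, h = 1.000, k = 1.572, so h·k = 1.572.

1.57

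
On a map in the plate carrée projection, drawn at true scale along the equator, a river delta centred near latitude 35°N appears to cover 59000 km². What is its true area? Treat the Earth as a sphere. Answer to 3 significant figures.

48300 km²

For the equirectangular projection with φ₀ = 0 (plate carrée), h = 1 along meridians and k = sec φ along parallels.
Areal scale = h·k = 1 × sec φ; at 35°, h = 1.000, k = 1.221, so h·k = 1.221.
True area = apparent / (areal scale) = 59000 / 1.221 ≈ 48300 km².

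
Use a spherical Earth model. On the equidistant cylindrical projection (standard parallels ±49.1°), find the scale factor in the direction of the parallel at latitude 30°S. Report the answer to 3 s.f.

With standard parallel φ₀ = 49.1°, the equirectangular projection gives x = Rλ cos φ₀, y = Rφ, so h = 1 and k = cos 49.1° / cos φ.
k = cos 49.1° / cos 30° = 0.6547/0.8660 = 0.7560.

0.756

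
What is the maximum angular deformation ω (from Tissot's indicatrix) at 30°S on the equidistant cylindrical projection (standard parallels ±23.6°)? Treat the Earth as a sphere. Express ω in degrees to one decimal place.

3.2°

The equidistant cylindrical projection with φ₀ = 23.6° has h = 1 (meridians true) and k = cos φ₀ / cos φ along parallels.
At 30°: h = 1.000, k = 1.058; principal scales a = 1.058, b = 1.000.
sin(ω/2) = (a − b)/(a + b) = 0.05812/2.058 = 0.02824, so ω = 2 arcsin(0.02824) ≈ 3.2°.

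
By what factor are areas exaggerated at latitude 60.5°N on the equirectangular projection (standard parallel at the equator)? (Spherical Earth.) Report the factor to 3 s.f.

2.03

For the equirectangular projection with φ₀ = 0 (plate carrée), h = 1 along meridians and k = sec φ along parallels.
Areal scale = h·k = 1 × sec φ; at 60.5°, h = 1.000, k = 2.031, so h·k = 2.031.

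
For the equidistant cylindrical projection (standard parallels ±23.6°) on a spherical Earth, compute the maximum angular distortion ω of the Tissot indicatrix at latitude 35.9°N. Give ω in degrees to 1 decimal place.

In the equirectangular projection with standard parallel φ₀ = 23.6° (x = Rλ cos φ₀, y = Rφ), meridians are true-scale (h = 1) and the parallel scale is k = cos φ₀ / cos φ.
At 35.9°: h = 1.000, k = 1.131; principal scales a = 1.131, b = 1.000.
sin(ω/2) = (a − b)/(a + b) = 0.1313/2.131 = 0.06159, so ω = 2 arcsin(0.06159) ≈ 7.1°.

7.1°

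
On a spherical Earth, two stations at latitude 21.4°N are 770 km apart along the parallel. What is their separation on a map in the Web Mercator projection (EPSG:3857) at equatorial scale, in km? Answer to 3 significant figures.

Mercator is conformal, so the point scale is isotropic: h = k = sec φ = 1/cos φ.
Along the parallel, k = sec 21.4° = 1/0.9311 = 1.074.
Map distance = 770 × 1.074 ≈ 827 km.

827 km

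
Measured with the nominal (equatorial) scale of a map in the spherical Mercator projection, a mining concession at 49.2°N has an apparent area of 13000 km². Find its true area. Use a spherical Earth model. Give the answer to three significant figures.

5550 km²

Mercator is conformal, so the point scale is isotropic: h = k = sec φ = 1/cos φ.
Areal scale = k² = sec²φ = 1/cos²(49.2°) = 1/0.6534² = 2.342.
True area = apparent / (areal scale) = 13000 / 2.342 ≈ 5550 km².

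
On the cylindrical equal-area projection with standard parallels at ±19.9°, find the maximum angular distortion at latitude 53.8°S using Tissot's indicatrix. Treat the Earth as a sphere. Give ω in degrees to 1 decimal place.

51.5°

For cylindrical equal-area with standard parallel φ₀, h = cos φ / cos φ₀ and k = cos φ₀ / cos φ, so h·k = 1.
At 53.8°: h = 0.6281, k = 1.592; principal scales a = 1.592, b = 0.6281.
sin(ω/2) = (a − b)/(a + b) = 0.9640/2.220 = 0.4342, so ω = 2 arcsin(0.4342) ≈ 51.5°.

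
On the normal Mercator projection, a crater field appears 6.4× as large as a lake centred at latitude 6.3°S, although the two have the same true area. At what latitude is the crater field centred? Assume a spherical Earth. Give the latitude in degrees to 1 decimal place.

66.9°

On Mercator, (apparent₁)/(apparent₂) = sec²φ₁ / sec²φ₂ when true areas are equal.
cos²φ₂ / cos²φ₁ = 6.4  ⇒  cos φ₁ = cos 6.3° / √6.4 = 0.9940/2.530 = 0.3929.
φ₁ = arccos(0.3929) ≈ 66.9°.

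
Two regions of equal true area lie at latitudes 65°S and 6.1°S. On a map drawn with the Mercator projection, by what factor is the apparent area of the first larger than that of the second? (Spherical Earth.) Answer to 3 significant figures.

On Mercator, area is exaggerated by sec²φ = 1/cos²φ.
At 65°: sec²(65°) = 1/0.4226² = 5.599.
At 6.1°: sec²(6.1°) = 1/0.9943² = 1.011.
Ratio = 5.599/1.011 = cos²(6.1°)/cos²(65°) ≈ 5.54.

5.54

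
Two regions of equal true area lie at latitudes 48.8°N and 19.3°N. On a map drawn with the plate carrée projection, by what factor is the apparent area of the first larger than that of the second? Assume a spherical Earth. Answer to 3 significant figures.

Plate carrée maps x = Rλ, y = Rφ. The meridian scale is h = 1 and the parallel scale is k = 1/cos φ = sec φ.
Areal scale at 48.8°: h·k = 1.000 × 1.518 = 1.518.
Areal scale at 19.3°: h·k = 1.000 × 1.060 = 1.060.
Ratio = 1.518/1.060 ≈ 1.43.

1.43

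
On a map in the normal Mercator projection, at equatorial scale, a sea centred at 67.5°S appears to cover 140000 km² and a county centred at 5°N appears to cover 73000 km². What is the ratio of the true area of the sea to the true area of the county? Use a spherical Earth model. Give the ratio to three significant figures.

0.283

On Mercator the areal scale is sec²φ, so true area = apparent × cos²φ.
True area of sea: 140000 × cos²(67.5°) = 140000 × 0.1464 = 20500 km².
True area of county: 73000 × cos²(5°) = 73000 × 0.9924 = 72450 km².
Ratio = 20500 / 72450 ≈ 0.283.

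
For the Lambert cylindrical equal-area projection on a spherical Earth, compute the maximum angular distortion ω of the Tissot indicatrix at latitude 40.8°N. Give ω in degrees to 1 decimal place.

31.5°

The Lambert cylindrical equal-area projection is the cylindrical equal-area projection with its standard parallel at the equator (φ₀ = 0). Cylindrical equal-area (φ₀ = 0°): h = cos φ / cos 0° along meridians, k = cos 0° / cos φ along parallels; h·k = 1.
At 40.8°: h = 0.7570, k = 1.321; principal scales a = 1.321, b = 0.7570.
sin(ω/2) = (a − b)/(a + b) = 0.5640/2.078 = 0.2714, so ω = 2 arcsin(0.2714) ≈ 31.5°.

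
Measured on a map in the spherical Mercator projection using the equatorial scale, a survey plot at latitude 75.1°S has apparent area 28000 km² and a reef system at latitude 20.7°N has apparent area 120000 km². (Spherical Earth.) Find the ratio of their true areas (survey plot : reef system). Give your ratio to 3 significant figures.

Since Mercator area scale is 1/cos²φ, the true area equals the apparent area multiplied by cos²φ.
True area of survey plot: 28000 × cos²(75.1°) = 28000 × 0.06612 = 1851 km².
True area of reef system: 120000 × cos²(20.7°) = 120000 × 0.8751 = 105000 km².
Ratio = 1851 / 105000 ≈ 0.0176.

0.0176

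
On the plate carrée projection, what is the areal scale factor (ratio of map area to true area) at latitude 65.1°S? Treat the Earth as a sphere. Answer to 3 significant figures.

For the equirectangular projection with φ₀ = 0 (plate carrée), h = 1 along meridians and k = sec φ along parallels.
Areal scale = h·k = 1 × sec φ; at 65.1°, h = 1.000, k = 2.375, so h·k = 2.375.

2.38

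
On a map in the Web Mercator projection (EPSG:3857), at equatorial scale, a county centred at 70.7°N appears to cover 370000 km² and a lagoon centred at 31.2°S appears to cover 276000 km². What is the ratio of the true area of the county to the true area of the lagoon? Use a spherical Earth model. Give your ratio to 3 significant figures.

0.200

Since Mercator area scale is 1/cos²φ, the true area equals the apparent area multiplied by cos²φ.
True area of county: 370000 × cos²(70.7°) = 370000 × 0.1092 = 40420 km².
True area of lagoon: 276000 × cos²(31.2°) = 276000 × 0.7316 = 201900 km².
Ratio = 40420 / 201900 ≈ 0.200.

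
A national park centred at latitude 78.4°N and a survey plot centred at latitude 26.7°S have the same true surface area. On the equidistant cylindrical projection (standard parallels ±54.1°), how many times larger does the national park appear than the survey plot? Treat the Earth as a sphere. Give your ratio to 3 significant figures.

4.44

In the equirectangular projection with standard parallel φ₀ = 54.1° (x = Rλ cos φ₀, y = Rφ), meridians are true-scale (h = 1) and the parallel scale is k = cos φ₀ / cos φ.
Areal scale at 78.4°: h·k = 1.000 × 2.916 = 2.916.
Areal scale at 26.7°: h·k = 1.000 × 0.6564 = 0.6564.
Ratio = 2.916/0.6564 ≈ 4.44.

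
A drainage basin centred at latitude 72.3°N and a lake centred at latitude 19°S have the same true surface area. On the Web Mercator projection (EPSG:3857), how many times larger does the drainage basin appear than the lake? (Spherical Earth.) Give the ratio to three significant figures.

9.67

On Mercator, area is exaggerated by sec²φ = 1/cos²φ.
At 72.3°: sec²(72.3°) = 1/0.3040² = 10.82.
At 19°: sec²(19°) = 1/0.9455² = 1.119.
Ratio = 10.82/1.119 = cos²(19°)/cos²(72.3°) ≈ 9.67.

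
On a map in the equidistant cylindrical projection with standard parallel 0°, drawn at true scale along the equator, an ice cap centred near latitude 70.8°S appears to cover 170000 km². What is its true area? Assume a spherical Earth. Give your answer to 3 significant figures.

Plate carrée maps x = Rλ, y = Rφ. The meridian scale is h = 1 and the parallel scale is k = 1/cos φ = sec φ.
Areal scale = h·k = 1 × sec φ; at 70.8°, h = 1.000, k = 3.041, so h·k = 3.041.
True area = apparent / (areal scale) = 170000 / 3.041 ≈ 55900 km².

55900 km²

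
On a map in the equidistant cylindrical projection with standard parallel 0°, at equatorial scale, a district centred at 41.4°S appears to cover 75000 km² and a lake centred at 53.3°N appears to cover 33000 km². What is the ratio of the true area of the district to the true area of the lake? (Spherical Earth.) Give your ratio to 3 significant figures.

2.85

Plate carrée has h = 1 and k = sec φ, giving areal scale sec φ; true area = (apparent area) · cos φ.
True area of district: 75000 × cos(41.4°) = 75000 × 0.7501 = 56260 km².
True area of lake: 33000 × cos(53.3°) = 33000 × 0.5976 = 19720 km².
Ratio = 56260 / 19720 ≈ 2.85.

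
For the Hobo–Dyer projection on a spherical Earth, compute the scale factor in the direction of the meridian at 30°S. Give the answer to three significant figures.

1.09

The Hobo–Dyer projection is cylindrical equal-area with φ₀ = 37.5°. A cylindrical equal-area projection with standard parallel φ₀ has meridian scale h = cos φ / cos φ₀ and parallel scale k = cos φ₀ / cos φ (so areas are preserved, h·k = 1).
h = cos 30° / cos 37.5° = 0.8660/0.7934 = 1.092.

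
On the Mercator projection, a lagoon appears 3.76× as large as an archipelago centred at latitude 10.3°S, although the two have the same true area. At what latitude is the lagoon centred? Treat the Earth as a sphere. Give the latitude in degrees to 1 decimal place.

On Mercator, (apparent₁)/(apparent₂) = sec²φ₁ / sec²φ₂ when true areas are equal.
cos²φ₂ / cos²φ₁ = 3.76  ⇒  cos φ₁ = cos 10.3° / √3.76 = 0.9839/1.939 = 0.5074.
φ₁ = arccos(0.5074) ≈ 59.5°.

59.5°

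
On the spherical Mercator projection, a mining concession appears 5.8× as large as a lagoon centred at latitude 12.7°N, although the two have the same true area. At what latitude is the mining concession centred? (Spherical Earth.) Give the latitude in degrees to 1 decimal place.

66.1°

For equal true areas on Mercator, apparent areas scale as sec²φ, so the ratio is cos²φ₂ / cos²φ₁.
cos²φ₂ / cos²φ₁ = 5.8  ⇒  cos φ₁ = cos 12.7° / √5.8 = 0.9755/2.408 = 0.4051.
φ₁ = arccos(0.4051) ≈ 66.1°.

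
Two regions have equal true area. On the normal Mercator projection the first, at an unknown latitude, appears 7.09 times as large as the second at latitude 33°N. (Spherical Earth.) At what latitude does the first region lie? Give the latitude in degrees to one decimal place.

Mercator areal scale is sec²φ, so apparent-area ratio = sec²φ₁ / sec²φ₂ = cos²φ₂ / cos²φ₁.
cos²φ₂ / cos²φ₁ = 7.09  ⇒  cos φ₁ = cos 33° / √7.09 = 0.8387/2.663 = 0.3150.
φ₁ = arccos(0.3150) ≈ 71.6°.

71.6°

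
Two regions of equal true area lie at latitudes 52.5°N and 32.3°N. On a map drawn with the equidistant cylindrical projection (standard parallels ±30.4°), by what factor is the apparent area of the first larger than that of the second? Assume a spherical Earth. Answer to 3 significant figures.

With standard parallel φ₀ = 30.4°, the equirectangular projection gives x = Rλ cos φ₀, y = Rφ, so h = 1 and k = cos 30.4° / cos φ.
Areal scale at 52.5°: h·k = 1.000 × 1.417 = 1.417.
Areal scale at 32.3°: h·k = 1.000 × 1.020 = 1.020.
Ratio = 1.417/1.020 ≈ 1.39.

1.39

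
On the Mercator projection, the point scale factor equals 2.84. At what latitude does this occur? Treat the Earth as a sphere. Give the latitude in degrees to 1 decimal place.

69.4°

Mercator scale is k = sec φ = 1/cos φ.
1/cos φ = 2.84  ⇒  cos φ = 0.3521  ⇒  φ = arccos(0.3521) ≈ 69.4°.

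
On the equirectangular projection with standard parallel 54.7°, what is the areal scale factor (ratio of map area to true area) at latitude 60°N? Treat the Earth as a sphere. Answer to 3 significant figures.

1.16

With standard parallel φ₀ = 54.7°, the equirectangular projection gives x = Rλ cos φ₀, y = Rφ, so h = 1 and k = cos 54.7° / cos φ.
Areal scale = h·k = 1 × cos φ₀ / cos φ; at 60°, h = 1.000, k = 1.156, so h·k = 1.156.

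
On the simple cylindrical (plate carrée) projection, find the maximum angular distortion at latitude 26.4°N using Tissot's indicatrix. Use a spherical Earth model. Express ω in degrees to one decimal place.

For the equirectangular projection with φ₀ = 0 (plate carrée), h = 1 along meridians and k = sec φ along parallels.
At 26.4°: h = 1.000, k = 1.116; principal scales a = 1.116, b = 1.000.
sin(ω/2) = (a − b)/(a + b) = 0.1164/2.116 = 0.05501, so ω = 2 arcsin(0.05501) ≈ 6.3°.

6.3°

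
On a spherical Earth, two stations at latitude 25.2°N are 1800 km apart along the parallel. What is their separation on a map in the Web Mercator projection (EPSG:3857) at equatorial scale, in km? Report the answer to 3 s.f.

1990 km

Mercator is conformal, so the point scale is isotropic: h = k = sec φ = 1/cos φ.
Along the parallel, k = sec 25.2° = 1/0.9048 = 1.105.
Map distance = 1800 × 1.105 ≈ 1990 km.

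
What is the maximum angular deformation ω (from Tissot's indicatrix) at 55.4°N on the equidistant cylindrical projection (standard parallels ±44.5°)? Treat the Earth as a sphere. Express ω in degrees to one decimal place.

13.0°

With standard parallel φ₀ = 44.5°, the equirectangular projection gives x = Rλ cos φ₀, y = Rφ, so h = 1 and k = cos 44.5° / cos φ.
At 55.4°: h = 1.000, k = 1.256; principal scales a = 1.256, b = 1.000.
sin(ω/2) = (a − b)/(a + b) = 0.2561/2.256 = 0.1135, so ω = 2 arcsin(0.1135) ≈ 13.0°.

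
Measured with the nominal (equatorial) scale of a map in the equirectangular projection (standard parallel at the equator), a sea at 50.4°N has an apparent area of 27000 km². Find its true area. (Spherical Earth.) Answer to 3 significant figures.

For the equirectangular projection with φ₀ = 0 (plate carrée), h = 1 along meridians and k = sec φ along parallels.
Areal scale = h·k = 1 × sec φ; at 50.4°, h = 1.000, k = 1.569, so h·k = 1.569.
True area = apparent / (areal scale) = 27000 / 1.569 ≈ 17200 km².

17200 km²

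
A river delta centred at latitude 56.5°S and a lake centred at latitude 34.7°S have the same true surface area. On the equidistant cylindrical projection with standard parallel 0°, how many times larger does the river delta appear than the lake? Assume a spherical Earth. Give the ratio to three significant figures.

1.49

For the equirectangular projection with φ₀ = 0 (plate carrée), h = 1 along meridians and k = sec φ along parallels.
Areal scale at 56.5°: h·k = 1.000 × 1.812 = 1.812.
Areal scale at 34.7°: h·k = 1.000 × 1.216 = 1.216.
Ratio = 1.812/1.216 ≈ 1.49.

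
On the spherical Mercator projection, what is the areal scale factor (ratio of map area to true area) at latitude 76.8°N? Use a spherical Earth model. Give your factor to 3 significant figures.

19.2

Mercator is conformal, so the point scale is isotropic: h = k = sec φ = 1/cos φ.
Areal scale = k² = sec²φ = 1/cos²(76.8°) = 1/0.2284² = 19.18.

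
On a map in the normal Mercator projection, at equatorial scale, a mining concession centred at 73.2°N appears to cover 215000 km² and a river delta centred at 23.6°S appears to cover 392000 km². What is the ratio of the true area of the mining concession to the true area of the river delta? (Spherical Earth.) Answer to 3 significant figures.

On Mercator the areal scale is sec²φ, so true area = apparent × cos²φ.
True area of mining concession: 215000 × cos²(73.2°) = 215000 × 0.08354 = 17960 km².
True area of river delta: 392000 × cos²(23.6°) = 392000 × 0.8397 = 329200 km².
Ratio = 17960 / 329200 ≈ 0.0546.

0.0546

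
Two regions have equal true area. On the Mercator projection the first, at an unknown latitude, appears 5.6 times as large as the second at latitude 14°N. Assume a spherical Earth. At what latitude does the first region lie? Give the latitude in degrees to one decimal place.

For equal true areas on Mercator, apparent areas scale as sec²φ, so the ratio is cos²φ₂ / cos²φ₁.
cos²φ₂ / cos²φ₁ = 5.6  ⇒  cos φ₁ = cos 14° / √5.6 = 0.9703/2.366 = 0.4100.
φ₁ = arccos(0.4100) ≈ 65.8°.

65.8°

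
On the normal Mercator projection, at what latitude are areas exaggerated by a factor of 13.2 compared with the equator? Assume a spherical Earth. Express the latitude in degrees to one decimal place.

74.0°

Mercator areal scale is sec²φ.
sec²φ = 13.2  ⇒  cos²φ = 0.07576  ⇒  cos φ = 0.2752.
φ = arccos(0.2752) ≈ 74.0°.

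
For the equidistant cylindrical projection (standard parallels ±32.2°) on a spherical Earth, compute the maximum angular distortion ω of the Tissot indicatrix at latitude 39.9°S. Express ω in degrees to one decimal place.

In the equirectangular projection with standard parallel φ₀ = 32.2° (x = Rλ cos φ₀, y = Rφ), meridians are true-scale (h = 1) and the parallel scale is k = cos φ₀ / cos φ.
At 39.9°: h = 1.000, k = 1.103; principal scales a = 1.103, b = 1.000.
sin(ω/2) = (a − b)/(a + b) = 0.1030/2.103 = 0.04898, so ω = 2 arcsin(0.04898) ≈ 5.6°.

5.6°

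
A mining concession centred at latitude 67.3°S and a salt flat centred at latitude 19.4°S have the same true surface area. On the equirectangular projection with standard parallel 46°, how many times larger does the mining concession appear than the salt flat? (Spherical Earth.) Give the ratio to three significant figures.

The equidistant cylindrical projection with φ₀ = 46° has h = 1 (meridians true) and k = cos φ₀ / cos φ along parallels.
Areal scale at 67.3°: h·k = 1.000 × 1.800 = 1.800.
Areal scale at 19.4°: h·k = 1.000 × 0.7365 = 0.7365.
Ratio = 1.800/0.7365 ≈ 2.44.

2.44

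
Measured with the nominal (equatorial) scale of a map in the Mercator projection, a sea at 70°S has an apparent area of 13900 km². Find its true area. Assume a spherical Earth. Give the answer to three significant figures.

For Mercator, h = k = sec φ (a conformal cylindrical projection has a single point scale, 1/cos φ).
Areal scale = k² = sec²φ = 1/cos²(70°) = 1/0.3420² = 8.549.
True area = apparent / (areal scale) = 13900 / 8.549 ≈ 1630 km².

1630 km²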